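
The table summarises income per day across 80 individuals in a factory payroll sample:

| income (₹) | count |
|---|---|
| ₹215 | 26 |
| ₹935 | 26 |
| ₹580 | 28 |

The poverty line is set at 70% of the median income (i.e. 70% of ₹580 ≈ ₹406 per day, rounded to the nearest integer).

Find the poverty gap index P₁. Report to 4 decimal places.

Below z: 26×₹215 (q = 26 of N = 80).
Relative gaps: (406−215)/406 = 0.4704 (×26).
Σ = 12.231527. Dividing by the full population N = 80 gives P₁ = 0.1529.

0.1529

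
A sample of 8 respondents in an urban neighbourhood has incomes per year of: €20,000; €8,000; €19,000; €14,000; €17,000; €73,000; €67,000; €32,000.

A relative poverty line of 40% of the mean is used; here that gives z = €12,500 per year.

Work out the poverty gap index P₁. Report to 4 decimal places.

0.0450

Poor units: €8,000 (q = 1 of N = 8).
Shortfall ratios: (12500−8000)/12500 = 0.3600.
Σ = 0.360000. Dividing by the full population N = 8 gives P₁ = 0.0450.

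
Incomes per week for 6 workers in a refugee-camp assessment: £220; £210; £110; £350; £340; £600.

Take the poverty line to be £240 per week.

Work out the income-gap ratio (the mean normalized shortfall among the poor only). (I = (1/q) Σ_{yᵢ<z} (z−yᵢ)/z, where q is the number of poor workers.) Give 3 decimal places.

Poor units: £110, £210, £220 (q = 3 of N = 6).
Relative gaps: 0.5417, 0.1250, 0.0833; sum = 0.750000.
The income-gap ratio divides by q (the poor only): 0.750000 / 3 = 0.250.

0.250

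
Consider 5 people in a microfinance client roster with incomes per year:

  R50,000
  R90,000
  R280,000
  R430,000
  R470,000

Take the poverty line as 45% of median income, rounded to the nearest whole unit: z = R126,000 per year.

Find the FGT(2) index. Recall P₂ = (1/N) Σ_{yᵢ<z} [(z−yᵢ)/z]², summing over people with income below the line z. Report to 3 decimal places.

Below the line: R50,000, R90,000 (q = 2 of N = 5).
Relative gaps: (126000−50000)/126000 = 0.6032; (126000−90000)/126000 = 0.2857.
Squared: 0.3638; 0.0816.
Sum = 0.445452; P₂ = 0.445452 / 5 = 0.089.

0.089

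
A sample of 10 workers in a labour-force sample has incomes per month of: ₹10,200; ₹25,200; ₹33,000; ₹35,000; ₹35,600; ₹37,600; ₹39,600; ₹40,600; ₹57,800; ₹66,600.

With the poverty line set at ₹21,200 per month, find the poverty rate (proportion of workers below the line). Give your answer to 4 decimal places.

1 of the 10 workers have income below ₹21,200.
H = 1/10 = 0.1000.

0.1000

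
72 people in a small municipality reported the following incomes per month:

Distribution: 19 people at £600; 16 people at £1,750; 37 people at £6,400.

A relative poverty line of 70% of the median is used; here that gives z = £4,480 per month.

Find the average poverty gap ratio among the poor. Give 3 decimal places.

Below the line: 19×£600, 16×£1,750 (q = 35 of N = 72).
Relative gaps: 0.8661 (×19), 0.6094 (×16); sum = 26.205357.
I averages over the q = 35 poor units only: 26.205357 / 35 = 0.749.

0.749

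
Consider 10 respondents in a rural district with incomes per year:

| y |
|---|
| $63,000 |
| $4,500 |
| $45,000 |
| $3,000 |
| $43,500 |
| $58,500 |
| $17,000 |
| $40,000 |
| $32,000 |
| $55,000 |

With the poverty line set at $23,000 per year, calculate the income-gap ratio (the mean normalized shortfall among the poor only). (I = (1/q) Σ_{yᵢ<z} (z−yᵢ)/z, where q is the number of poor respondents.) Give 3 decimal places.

Below the line: $3,000, $4,500, $17,000 (q = 3 of N = 10).
Shortfall ratios (z−y)/z: 0.8696, 0.8043, 0.2609; sum = 1.934783.
The income-gap ratio divides by q (the poor only): 1.934783 / 3 = 0.645.

0.645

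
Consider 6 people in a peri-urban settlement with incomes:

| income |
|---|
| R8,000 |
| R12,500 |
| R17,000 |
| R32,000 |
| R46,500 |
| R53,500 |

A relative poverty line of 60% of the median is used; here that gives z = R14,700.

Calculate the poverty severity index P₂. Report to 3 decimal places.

Below z: R8,000, R12,500 (q = 2 of N = 6).
Normalized shortfalls: (14700−8000)/14700 = 0.4558; (14700−12500)/14700 = 0.1497.
Squared: 0.2077; 0.0224.
Sum = 0.230136; P₂ = 0.230136 / 6 = 0.038.

0.038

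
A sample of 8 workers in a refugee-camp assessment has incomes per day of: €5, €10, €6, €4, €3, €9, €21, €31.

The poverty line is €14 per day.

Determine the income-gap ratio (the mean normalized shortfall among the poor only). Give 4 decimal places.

Poor units: €3, €4, €5, €6, €9, €10 (q = 6 of N = 8).
Relative gaps: 0.7857, 0.7143, 0.6429, 0.5714, 0.3571, 0.2857; sum = 3.357143.
The income-gap ratio divides by q (the poor only): 3.357143 / 6 = 0.5595.

0.5595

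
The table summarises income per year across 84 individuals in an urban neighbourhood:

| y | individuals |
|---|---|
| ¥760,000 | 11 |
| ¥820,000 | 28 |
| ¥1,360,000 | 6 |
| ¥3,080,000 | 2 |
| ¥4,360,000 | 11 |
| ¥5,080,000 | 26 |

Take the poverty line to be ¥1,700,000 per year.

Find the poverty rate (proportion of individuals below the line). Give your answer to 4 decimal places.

45 of the 84 individuals have income below ¥1,700,000.
H = 45/84 = 0.5357.

0.5357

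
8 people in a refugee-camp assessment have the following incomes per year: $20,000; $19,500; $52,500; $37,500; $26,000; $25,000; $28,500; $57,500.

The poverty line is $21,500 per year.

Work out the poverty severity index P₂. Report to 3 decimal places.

Below z: $19,500, $20,000 (q = 2 of N = 8).
Gap ratios (z−y)/z: (21500−19500)/21500 = 0.0930; (21500−20000)/21500 = 0.0698.
Squared: 0.0087; 0.0049.
Sum = 0.013521; P₂ = 0.013521 / 8 = 0.002.

0.002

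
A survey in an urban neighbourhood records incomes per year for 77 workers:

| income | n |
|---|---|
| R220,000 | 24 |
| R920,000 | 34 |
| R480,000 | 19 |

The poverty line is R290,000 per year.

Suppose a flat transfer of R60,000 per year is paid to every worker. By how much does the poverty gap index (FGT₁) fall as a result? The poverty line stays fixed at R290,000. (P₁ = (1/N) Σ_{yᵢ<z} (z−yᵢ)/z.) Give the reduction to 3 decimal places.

Before: below the line — 24×R220,000; poverty gap index (FGT₁) = 0.07524.
After the R60,000 transfer: below the line — 24×R280,000; poverty gap index (FGT₁) = 0.01075.
Reduction = 0.07524 − 0.01075 = 0.064.

0.064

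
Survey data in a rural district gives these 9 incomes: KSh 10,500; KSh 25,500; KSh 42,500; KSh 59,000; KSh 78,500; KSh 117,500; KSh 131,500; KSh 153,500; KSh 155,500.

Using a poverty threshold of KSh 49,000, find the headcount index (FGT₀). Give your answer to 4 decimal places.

0.3333

3 of the 9 individuals have income below KSh 49,000.
H = 3/9 = 0.3333.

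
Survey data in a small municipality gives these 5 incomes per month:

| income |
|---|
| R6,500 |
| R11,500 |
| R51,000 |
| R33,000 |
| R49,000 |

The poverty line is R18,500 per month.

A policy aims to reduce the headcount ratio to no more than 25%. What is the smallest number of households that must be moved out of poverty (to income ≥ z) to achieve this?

1

2 of the 5 households are poor, so H = 2/5 = 0.400.
A headcount ratio of at most 25% allows at most ⌊0.25 × 5⌋ = 1 poor households.
So at least 2 − 1 = 1 must be lifted.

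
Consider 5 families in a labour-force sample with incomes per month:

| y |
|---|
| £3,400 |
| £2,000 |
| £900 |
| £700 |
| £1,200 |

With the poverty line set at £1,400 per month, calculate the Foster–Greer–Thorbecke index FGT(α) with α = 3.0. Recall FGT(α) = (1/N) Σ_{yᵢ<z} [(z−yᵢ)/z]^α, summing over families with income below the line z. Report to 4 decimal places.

0.0347

Poor units: £700, £900, £1,200 (q = 3 of N = 5).
Shortfall ratios: (1400−700)/1400 = 0.5000; (1400−900)/1400 = 0.3571; (1400−1200)/1400 = 0.1429.
Raised to α = 3.0: 0.12500; 0.04555; 0.00292.
Sum = 0.173469; FGT(3.0) = 0.173469 / 5 = 0.0347.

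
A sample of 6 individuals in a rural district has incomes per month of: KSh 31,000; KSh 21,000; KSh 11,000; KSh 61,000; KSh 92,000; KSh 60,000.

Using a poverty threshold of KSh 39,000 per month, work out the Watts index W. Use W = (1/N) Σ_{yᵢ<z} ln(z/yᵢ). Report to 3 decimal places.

Below z: KSh 11,000, KSh 21,000, KSh 31,000 (q = 3 of N = 6).
Log gaps: ln(39000/11000) = 1.2657; ln(39000/21000) = 0.6190; ln(39000/31000) = 0.2296.
W = 2.114280 / 6 = 0.352.

0.352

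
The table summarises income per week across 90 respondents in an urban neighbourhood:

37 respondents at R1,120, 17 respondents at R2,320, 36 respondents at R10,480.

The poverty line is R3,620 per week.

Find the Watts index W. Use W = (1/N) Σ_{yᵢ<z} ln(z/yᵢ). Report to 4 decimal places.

0.5663

Poor units: 37×R1,120, 17×R2,320 (q = 54 of N = 90).
Log shortfalls: ln(3620/1120) = 1.1731 (×37); ln(3620/2320) = 0.4449 (×17).
W = 50.969794 / 90 = 0.5663.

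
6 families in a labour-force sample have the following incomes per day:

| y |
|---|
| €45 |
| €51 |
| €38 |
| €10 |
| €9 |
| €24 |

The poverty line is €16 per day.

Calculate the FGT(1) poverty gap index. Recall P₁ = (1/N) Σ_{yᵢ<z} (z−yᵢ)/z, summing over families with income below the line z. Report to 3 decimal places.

0.135

Poor units: €9, €10 (q = 2 of N = 6).
Shortfall ratios: (16−9)/16 = 0.4375; (16−10)/16 = 0.3750.
Σ = 0.812500. Dividing by the full population N = 6 gives P₁ = 0.135.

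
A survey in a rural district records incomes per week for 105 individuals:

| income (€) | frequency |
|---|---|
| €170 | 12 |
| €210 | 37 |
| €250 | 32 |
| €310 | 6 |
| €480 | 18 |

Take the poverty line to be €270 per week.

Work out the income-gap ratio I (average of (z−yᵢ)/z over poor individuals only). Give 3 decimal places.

Incomes under z: 12×€170, 37×€210, 32×€250 (q = 81 of N = 105).
Relative gaps: 0.3704 (×12), 0.2222 (×37), 0.0741 (×32); sum = 15.037037.
I averages over the q = 81 poor units only: 15.037037 / 81 = 0.186.

0.186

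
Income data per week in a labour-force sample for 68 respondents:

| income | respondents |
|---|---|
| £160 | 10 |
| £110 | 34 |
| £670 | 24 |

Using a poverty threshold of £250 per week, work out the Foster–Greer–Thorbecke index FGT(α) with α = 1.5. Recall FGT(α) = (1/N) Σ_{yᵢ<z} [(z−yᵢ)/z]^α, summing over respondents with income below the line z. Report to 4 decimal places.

0.2413

Below z: 34×£110, 10×£160 (q = 44 of N = 68).
Normalized shortfalls: (250−110)/250 = 0.5600 (×34); (250−160)/250 = 0.3600 (×10).
Raised to α = 1.5: 0.41907 (×34); 0.21600 (×10).
Sum = 16.408231; FGT(1.5) = 16.408231 / 68 = 0.2413.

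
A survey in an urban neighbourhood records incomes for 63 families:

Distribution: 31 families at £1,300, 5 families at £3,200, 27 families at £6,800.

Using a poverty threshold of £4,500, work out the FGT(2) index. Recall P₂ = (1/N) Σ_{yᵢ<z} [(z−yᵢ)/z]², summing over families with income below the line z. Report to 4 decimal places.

0.2554

Below z: 31×£1,300, 5×£3,200 (q = 36 of N = 63).
Normalized shortfalls: (4500−1300)/4500 = 0.7111 (×31); (4500−3200)/4500 = 0.2889 (×5).
Squared: 0.5057 (×31); 0.0835 (×5).
Sum = 16.093333; P₂ = 16.093333 / 63 = 0.2554.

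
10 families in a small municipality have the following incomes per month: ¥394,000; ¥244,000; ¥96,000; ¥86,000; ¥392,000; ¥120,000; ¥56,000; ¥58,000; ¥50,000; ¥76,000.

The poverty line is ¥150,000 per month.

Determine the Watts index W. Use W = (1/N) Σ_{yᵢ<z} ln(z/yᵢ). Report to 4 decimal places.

0.4940

Poor units: ¥50,000, ¥56,000, ¥58,000, ¥76,000, ¥86,000, ¥96,000, ¥120,000 (q = 7 of N = 10).
ln(z/y) terms: ln(150000/50000) = 1.0986; ln(150000/56000) = 0.9853; ln(150000/58000) = 0.9502; ln(150000/76000) = 0.6799; ln(150000/86000) = 0.5563; ln(150000/96000) = 0.4463; ln(150000/120000) = 0.2231.
W = 4.939709 / 10 = 0.4940.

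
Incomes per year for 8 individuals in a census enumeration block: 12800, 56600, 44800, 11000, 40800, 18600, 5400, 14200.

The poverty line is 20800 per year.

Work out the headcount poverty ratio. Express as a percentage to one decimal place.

62.5%

5 of the 8 individuals have income below 20800.
H = 5/8 = 62.5%.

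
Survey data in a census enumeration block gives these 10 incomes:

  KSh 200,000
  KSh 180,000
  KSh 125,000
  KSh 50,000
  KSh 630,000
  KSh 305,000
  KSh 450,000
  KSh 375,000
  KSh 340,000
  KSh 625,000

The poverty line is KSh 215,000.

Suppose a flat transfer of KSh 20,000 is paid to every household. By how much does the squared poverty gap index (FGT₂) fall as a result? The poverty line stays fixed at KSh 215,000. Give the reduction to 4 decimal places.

Before: below the line — KSh 50,000, KSh 125,000, KSh 180,000, KSh 200,000; squared poverty gap index (FGT₂) = 0.079557.
After the KSh 20,000 transfer: below the line — KSh 70,000, KSh 145,000, KSh 200,000; squared poverty gap index (FGT₂) = 0.056571.
Reduction = 0.079557 − 0.056571 = 0.0230.

0.0230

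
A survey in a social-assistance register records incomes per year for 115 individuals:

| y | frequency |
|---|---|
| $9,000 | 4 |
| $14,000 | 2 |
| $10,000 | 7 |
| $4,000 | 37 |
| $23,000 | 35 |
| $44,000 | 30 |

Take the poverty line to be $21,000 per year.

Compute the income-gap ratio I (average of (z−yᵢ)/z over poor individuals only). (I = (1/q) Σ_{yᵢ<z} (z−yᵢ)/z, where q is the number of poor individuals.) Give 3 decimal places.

Below z: 37×$4,000, 4×$9,000, 7×$10,000, 2×$14,000 (q = 50 of N = 115).
Relative gaps: 0.8095 (×37), 0.5714 (×4), 0.5238 (×7), 0.3333 (×2); sum = 36.571429.
I averages over the q = 50 poor units only: 36.571429 / 50 = 0.731.

0.731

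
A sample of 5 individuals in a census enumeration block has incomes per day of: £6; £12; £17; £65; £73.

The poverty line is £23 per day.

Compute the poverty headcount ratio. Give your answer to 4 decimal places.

0.6000

3 of the 5 individuals have income below £23.
H = 3/5 = 0.6000.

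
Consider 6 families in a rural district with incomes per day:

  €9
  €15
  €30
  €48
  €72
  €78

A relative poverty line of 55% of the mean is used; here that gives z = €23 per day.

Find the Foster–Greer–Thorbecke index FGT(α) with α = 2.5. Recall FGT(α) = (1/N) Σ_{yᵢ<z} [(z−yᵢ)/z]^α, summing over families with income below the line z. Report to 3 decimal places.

0.060

Incomes under z: €9, €15 (q = 2 of N = 6).
Normalized shortfalls: (23−9)/23 = 0.6087; (23−15)/23 = 0.3478.
Raised to α = 2.5: 0.28907; 0.07135.
Sum = 0.360420; FGT(2.5) = 0.360420 / 6 = 0.060.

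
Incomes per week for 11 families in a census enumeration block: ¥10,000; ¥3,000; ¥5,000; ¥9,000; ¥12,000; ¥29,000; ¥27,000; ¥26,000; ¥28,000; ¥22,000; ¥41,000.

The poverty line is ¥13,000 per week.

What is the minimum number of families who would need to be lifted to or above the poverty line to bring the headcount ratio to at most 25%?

3

5 of the 11 families are poor, so H = 5/11 = 0.455.
A headcount ratio of at most 25% allows at most ⌊0.25 × 11⌋ = 2 poor families.
So at least 5 − 2 = 3 must be lifted.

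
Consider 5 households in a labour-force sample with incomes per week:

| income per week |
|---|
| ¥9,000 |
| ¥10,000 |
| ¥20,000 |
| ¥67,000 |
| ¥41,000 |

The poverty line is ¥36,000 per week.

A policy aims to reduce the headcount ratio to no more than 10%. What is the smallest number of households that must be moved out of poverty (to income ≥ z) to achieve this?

3

Currently q = 3 of N = 5 are below the line (H = 0.600).
A headcount ratio of at most 10% allows at most ⌊0.10 × 5⌋ = 0 poor households.
So at least 3 − 0 = 3 must be lifted.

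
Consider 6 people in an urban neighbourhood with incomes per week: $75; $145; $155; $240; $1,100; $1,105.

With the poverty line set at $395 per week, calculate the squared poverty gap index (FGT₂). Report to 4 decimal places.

0.2633

Incomes under z: $75, $145, $155, $240 (q = 4 of N = 6).
Normalized shortfalls: (395−75)/395 = 0.8101; (395−145)/395 = 0.6329; (395−155)/395 = 0.6076; (395−240)/395 = 0.3924.
Squared: 0.6563; 0.4006; 0.3692; 0.1540.
Sum = 1.580035; P₂ = 1.580035 / 6 = 0.2633.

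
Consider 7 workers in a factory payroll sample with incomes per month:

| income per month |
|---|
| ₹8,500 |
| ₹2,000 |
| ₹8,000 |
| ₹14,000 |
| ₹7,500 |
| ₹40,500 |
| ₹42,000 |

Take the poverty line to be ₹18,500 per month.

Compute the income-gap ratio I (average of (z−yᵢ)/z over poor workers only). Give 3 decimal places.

Below the line: ₹2,000, ₹7,500, ₹8,000, ₹8,500, ₹14,000 (q = 5 of N = 7).
Relative gaps: 0.8919, 0.5946, 0.5676, 0.5405, 0.2432; sum = 2.837838.
The income-gap ratio divides by q (the poor only): 2.837838 / 5 = 0.568.

0.568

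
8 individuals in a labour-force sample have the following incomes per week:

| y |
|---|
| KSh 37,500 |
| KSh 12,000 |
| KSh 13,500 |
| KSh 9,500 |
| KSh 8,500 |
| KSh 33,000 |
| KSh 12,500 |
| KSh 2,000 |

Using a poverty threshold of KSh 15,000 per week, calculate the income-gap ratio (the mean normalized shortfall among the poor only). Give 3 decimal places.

Below the line: KSh 2,000, KSh 8,500, KSh 9,500, KSh 12,000, KSh 12,500, KSh 13,500 (q = 6 of N = 8).
Relative gaps: 0.8667, 0.4333, 0.3667, 0.2000, 0.1667, 0.1000; sum = 2.133333.
I averages over the q = 6 poor units only: 2.133333 / 6 = 0.356.

0.356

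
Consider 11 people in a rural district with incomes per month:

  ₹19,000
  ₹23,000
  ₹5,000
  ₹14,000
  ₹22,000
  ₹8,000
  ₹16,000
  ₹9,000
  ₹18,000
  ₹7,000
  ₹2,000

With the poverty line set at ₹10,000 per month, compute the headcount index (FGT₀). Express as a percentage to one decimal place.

5 of the 11 people have income below ₹10,000.
H = 5/11 = 45.5%.

45.5%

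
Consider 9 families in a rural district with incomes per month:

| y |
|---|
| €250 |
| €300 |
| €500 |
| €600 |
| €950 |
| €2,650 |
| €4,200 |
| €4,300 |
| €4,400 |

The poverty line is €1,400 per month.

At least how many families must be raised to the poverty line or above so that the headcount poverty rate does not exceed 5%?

5

5 of the 9 families are poor, so H = 5/9 = 0.556.
A headcount ratio of at most 5% allows at most ⌊0.05 × 9⌋ = 0 poor families.
So at least 5 − 0 = 5 must be lifted.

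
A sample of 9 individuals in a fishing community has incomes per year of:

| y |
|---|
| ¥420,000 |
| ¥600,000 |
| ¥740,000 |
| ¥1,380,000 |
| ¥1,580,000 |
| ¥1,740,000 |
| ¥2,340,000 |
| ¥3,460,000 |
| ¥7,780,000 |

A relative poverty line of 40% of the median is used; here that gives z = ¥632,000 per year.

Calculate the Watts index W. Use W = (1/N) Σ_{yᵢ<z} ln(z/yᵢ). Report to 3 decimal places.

Poor units: ¥420,000, ¥600,000 (q = 2 of N = 9).
Log shortfalls: ln(632000/420000) = 0.4086; ln(632000/600000) = 0.0520.
W = 0.460594 / 9 = 0.051.

0.051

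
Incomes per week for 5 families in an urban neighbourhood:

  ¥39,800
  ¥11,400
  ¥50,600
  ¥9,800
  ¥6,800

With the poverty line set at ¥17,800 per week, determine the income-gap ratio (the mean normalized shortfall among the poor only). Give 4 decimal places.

Incomes under z: ¥6,800, ¥9,800, ¥11,400 (q = 3 of N = 5).
Relative gaps: 0.6180, 0.4494, 0.3596; sum = 1.426966.
I averages over the q = 3 poor units only: 1.426966 / 3 = 0.4757.

0.4757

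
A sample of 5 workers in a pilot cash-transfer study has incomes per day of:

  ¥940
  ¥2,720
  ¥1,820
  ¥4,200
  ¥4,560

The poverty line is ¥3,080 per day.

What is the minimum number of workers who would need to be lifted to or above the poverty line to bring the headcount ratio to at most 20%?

2

Currently q = 3 of N = 5 are below the line (H = 0.600).
A headcount ratio of at most 20% allows at most ⌊0.20 × 5⌋ = 1 poor workers.
So at least 3 − 1 = 2 must be lifted.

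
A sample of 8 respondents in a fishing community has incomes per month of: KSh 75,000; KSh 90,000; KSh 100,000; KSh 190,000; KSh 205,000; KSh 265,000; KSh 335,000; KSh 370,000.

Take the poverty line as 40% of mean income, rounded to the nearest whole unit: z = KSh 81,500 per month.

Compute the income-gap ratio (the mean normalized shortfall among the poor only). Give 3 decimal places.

Below the line: KSh 75,000 (q = 1 of N = 8).
Shortfall ratios (z−y)/z: 0.0798; sum = 0.079755.
The income-gap ratio divides by q (the poor only): 0.079755 / 1 = 0.080.

0.080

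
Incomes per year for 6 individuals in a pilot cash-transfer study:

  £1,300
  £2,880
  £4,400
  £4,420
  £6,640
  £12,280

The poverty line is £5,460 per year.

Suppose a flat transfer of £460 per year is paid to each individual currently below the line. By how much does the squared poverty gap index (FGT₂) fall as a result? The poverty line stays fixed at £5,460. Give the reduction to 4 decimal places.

0.0407

Before: below the line — £1,300, £2,880, £4,400, £4,420; squared poverty gap index (FGT₂) = 0.146292.
After the £460 transfer: below the line — £1,760, £3,340, £4,860, £4,880; squared poverty gap index (FGT₂) = 0.105556.
Reduction = 0.146292 − 0.105556 = 0.0407.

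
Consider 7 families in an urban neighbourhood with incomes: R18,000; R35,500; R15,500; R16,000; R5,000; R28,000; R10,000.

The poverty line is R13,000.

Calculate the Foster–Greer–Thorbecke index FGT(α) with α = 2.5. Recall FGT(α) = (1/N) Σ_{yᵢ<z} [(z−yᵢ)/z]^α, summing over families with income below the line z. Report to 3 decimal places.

Poor units: R5,000, R10,000 (q = 2 of N = 7).
Relative gaps: (13000−5000)/13000 = 0.6154; (13000−10000)/13000 = 0.2308.
Raised to α = 2.5: 0.29708; 0.02558.
Sum = 0.322658; FGT(2.5) = 0.322658 / 7 = 0.046.

0.046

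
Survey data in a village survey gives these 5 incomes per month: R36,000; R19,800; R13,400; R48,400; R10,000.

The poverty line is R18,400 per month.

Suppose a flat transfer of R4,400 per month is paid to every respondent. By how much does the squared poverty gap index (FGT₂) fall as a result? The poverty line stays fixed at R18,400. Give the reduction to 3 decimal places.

0.047

Before: below the line — R10,000, R13,400; squared poverty gap index (FGT₂) = 0.05645.
After the R4,400 transfer: below the line — R14,400, R17,800; squared poverty gap index (FGT₂) = 0.00966.
Reduction = 0.05645 − 0.00966 = 0.047.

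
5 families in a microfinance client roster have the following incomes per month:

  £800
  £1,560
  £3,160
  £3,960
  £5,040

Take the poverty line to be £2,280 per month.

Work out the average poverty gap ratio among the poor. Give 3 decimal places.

Incomes under z: £800, £1,560 (q = 2 of N = 5).
Shortfall ratios (z−y)/z: 0.6491, 0.3158; sum = 0.964912.
The income-gap ratio divides by q (the poor only): 0.964912 / 2 = 0.482.

0.482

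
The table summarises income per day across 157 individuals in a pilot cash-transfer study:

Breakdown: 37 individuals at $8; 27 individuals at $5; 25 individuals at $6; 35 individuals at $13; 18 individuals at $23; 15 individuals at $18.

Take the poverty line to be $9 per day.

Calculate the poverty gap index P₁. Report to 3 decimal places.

Below z: 27×$5, 25×$6, 37×$8 (q = 89 of N = 157).
Shortfall ratios: (9−5)/9 = 0.4444 (×27); (9−6)/9 = 0.3333 (×25); (9−8)/9 = 0.1111 (×37).
Sum of shortfalls = 24.444444; P₁ averages over all N: 24.444444 / 157 = 0.156.

0.156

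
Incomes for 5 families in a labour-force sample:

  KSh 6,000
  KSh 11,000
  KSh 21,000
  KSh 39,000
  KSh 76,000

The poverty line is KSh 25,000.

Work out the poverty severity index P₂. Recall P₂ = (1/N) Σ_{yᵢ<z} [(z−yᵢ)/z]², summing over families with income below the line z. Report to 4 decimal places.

0.1834

Below the line: KSh 6,000, KSh 11,000, KSh 21,000 (q = 3 of N = 5).
Relative gaps: (25000−6000)/25000 = 0.7600; (25000−11000)/25000 = 0.5600; (25000−21000)/25000 = 0.1600.
Squared: 0.5776; 0.3136; 0.0256.
Sum = 0.916800; P₂ = 0.916800 / 5 = 0.1834.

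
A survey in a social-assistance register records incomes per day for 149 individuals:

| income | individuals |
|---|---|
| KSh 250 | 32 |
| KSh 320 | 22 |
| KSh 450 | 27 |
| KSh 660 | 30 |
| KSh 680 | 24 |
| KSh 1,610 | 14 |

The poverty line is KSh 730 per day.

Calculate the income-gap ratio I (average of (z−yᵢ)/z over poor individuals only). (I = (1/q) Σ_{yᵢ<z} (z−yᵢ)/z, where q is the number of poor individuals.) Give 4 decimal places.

0.3576

Below z: 32×KSh 250, 22×KSh 320, 27×KSh 450, 30×KSh 660, 24×KSh 680 (q = 135 of N = 149).
Relative gaps: 0.6575 (×32), 0.5616 (×22), 0.3836 (×27), 0.0959 (×30), 0.0685 (×24); sum = 48.273973.
I averages over the q = 135 poor units only: 48.273973 / 135 = 0.3576.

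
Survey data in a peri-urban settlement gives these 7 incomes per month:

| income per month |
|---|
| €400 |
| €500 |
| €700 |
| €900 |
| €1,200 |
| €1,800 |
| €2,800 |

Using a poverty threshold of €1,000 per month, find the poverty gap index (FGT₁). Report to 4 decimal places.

Poor units: €400, €500, €700, €900 (q = 4 of N = 7).
Gap ratios (z−y)/z: (1000−400)/1000 = 0.6000; (1000−500)/1000 = 0.5000; (1000−700)/1000 = 0.3000; (1000−900)/1000 = 0.1000.
Sum of shortfalls = 1.500000; P₁ averages over all N: 1.500000 / 7 = 0.2143.

0.2143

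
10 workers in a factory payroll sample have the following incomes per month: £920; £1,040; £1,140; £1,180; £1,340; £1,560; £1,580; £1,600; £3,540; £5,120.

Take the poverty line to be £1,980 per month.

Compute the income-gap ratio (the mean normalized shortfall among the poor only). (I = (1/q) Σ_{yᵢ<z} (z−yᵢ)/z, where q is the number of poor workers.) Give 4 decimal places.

0.3460

Incomes under z: £920, £1,040, £1,140, £1,180, £1,340, £1,560, £1,580, £1,600 (q = 8 of N = 10).
Relative gaps: 0.5354, 0.4747, 0.4242, 0.4040, 0.3232, 0.2121, 0.2020, 0.1919; sum = 2.767677.
I averages over the q = 8 poor units only: 2.767677 / 8 = 0.3460.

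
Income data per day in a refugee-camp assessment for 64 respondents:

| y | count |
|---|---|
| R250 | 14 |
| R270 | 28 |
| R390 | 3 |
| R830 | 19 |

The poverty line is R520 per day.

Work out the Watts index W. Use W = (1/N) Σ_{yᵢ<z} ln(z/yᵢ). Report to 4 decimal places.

0.4604

Poor units: 14×R250, 28×R270, 3×R390 (q = 45 of N = 64).
Log shortfalls: ln(520/250) = 0.7324 (×14); ln(520/270) = 0.6554 (×28); ln(520/390) = 0.2877 (×3).
W = 29.467589 / 64 = 0.4604.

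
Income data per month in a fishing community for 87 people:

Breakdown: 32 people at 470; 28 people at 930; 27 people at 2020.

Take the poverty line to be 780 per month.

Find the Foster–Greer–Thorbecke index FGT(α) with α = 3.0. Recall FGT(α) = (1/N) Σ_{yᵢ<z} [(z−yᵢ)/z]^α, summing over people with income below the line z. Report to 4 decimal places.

0.0231

Poor units: 32×470 (q = 32 of N = 87).
Relative gaps: (780−470)/780 = 0.3974 (×32).
Raised to α = 3.0: 0.06278 (×32).
Sum = 2.008867; FGT(3.0) = 2.008867 / 87 = 0.0231.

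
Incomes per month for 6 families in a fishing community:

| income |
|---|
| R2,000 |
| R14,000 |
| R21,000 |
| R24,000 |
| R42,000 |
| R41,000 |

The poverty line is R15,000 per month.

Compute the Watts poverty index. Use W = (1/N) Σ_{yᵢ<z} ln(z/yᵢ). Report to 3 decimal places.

0.347

Below z: R2,000, R14,000 (q = 2 of N = 6).
ln(z/y) terms: ln(15000/2000) = 2.0149; ln(15000/14000) = 0.0690.
W = 2.083896 / 6 = 0.347.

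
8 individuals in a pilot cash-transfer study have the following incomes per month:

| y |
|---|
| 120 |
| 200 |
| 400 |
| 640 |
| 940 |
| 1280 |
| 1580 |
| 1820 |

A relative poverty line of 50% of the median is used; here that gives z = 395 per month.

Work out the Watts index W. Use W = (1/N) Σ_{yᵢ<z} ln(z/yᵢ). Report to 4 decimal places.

Below the line: 120, 200 (q = 2 of N = 8).
ln(z/y) terms: ln(395/120) = 1.1914; ln(395/200) = 0.6806.
W = 1.871962 / 8 = 0.2340.

0.2340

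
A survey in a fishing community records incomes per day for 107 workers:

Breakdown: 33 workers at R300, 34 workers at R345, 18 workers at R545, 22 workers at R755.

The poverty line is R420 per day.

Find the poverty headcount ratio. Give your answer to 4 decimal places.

0.6262

67 of the 107 workers have income below R420.
H = 67/107 = 0.6262.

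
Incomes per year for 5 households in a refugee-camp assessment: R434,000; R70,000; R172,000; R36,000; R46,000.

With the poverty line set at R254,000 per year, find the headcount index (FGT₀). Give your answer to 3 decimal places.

0.800

4 of the 5 households have income below R254,000.
H = 4/5 = 0.800.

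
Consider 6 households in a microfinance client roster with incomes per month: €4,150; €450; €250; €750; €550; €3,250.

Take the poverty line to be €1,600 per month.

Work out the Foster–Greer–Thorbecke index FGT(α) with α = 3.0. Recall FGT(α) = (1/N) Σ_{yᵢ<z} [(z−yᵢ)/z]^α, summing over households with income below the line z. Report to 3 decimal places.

0.234

Below z: €250, €450, €550, €750 (q = 4 of N = 6).
Normalized shortfalls: (1600−250)/1600 = 0.8438; (1600−450)/1600 = 0.7188; (1600−550)/1600 = 0.6562; (1600−750)/1600 = 0.5312.
Raised to α = 3.0: 0.60068; 0.37131; 0.28262; 0.14993.
Sum = 1.404541; FGT(3.0) = 1.404541 / 6 = 0.234.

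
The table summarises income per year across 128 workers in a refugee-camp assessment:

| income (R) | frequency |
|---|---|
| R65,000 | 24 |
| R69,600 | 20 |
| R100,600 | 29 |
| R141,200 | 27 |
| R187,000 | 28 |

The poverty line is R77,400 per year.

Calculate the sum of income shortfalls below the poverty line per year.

Incomes under z: 24×R65,000, 20×R69,600 (q = 44 of N = 128).
Individual gaps: 24×(77400−65000) = 297600; 20×(77400−69600) = 156000.
Aggregate gap = R453,600.

R453,600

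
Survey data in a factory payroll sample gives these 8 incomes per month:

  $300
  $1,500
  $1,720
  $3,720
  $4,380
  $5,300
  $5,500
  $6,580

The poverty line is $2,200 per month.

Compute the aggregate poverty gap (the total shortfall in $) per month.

Below z: $300, $1,500, $1,720 (q = 3 of N = 8).
Individual gaps: 2200−300 = 1900; 2200−1500 = 700; 2200−1720 = 480.
Aggregate gap = $3,080.

$3,080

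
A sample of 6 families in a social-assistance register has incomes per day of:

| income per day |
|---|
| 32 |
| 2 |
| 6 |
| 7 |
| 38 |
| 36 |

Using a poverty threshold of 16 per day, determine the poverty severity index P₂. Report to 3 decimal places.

0.245

Poor units: 2, 6, 7 (q = 3 of N = 6).
Gap ratios (z−y)/z: (16−2)/16 = 0.8750; (16−6)/16 = 0.6250; (16−7)/16 = 0.5625.
Squared: 0.7656; 0.3906; 0.3164.
Sum = 1.472656; P₂ = 1.472656 / 6 = 0.245.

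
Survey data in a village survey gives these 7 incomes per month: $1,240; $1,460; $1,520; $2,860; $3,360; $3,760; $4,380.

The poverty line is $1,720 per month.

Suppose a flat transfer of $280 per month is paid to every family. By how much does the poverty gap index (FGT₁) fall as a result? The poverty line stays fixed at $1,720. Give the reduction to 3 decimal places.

0.061

Before: below the line — $1,240, $1,460, $1,520; poverty gap index (FGT₁) = 0.07807.
After the $280 transfer: below the line — $1,520; poverty gap index (FGT₁) = 0.01661.
Reduction = 0.07807 − 0.01661 = 0.061.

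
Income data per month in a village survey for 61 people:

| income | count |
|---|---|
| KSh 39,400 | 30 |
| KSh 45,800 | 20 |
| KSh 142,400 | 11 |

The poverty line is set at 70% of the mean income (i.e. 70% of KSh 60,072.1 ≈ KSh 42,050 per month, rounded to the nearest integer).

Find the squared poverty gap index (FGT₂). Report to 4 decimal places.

Below the line: 30×KSh 39,400 (q = 30 of N = 61).
Shortfall ratios: (42050−39400)/42050 = 0.0630 (×30).
Squared: 0.0040 (×30).
Sum = 0.119146; P₂ = 0.119146 / 61 = 0.0020.

0.0020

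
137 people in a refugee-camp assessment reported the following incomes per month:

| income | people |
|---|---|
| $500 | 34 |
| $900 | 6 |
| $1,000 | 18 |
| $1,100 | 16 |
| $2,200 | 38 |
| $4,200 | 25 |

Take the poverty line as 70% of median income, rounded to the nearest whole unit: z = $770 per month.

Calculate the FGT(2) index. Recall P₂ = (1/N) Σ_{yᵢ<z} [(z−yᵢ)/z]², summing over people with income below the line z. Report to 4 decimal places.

Poor units: 34×$500 (q = 34 of N = 137).
Relative gaps: (770−500)/770 = 0.3506 (×34).
Squared: 0.1230 (×34).
Sum = 4.180469; P₂ = 4.180469 / 137 = 0.0305.

0.0305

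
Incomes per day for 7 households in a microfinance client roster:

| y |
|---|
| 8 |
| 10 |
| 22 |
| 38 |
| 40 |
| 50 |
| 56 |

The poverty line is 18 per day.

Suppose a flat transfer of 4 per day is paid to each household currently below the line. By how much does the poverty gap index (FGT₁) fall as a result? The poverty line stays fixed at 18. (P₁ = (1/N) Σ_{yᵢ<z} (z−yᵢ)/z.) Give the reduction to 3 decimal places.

0.063

Before: below the line — 8, 10; poverty gap index (FGT₁) = 0.14286.
After the 4 transfer: below the line — 12, 14; poverty gap index (FGT₁) = 0.07937.
Reduction = 0.14286 − 0.07937 = 0.063.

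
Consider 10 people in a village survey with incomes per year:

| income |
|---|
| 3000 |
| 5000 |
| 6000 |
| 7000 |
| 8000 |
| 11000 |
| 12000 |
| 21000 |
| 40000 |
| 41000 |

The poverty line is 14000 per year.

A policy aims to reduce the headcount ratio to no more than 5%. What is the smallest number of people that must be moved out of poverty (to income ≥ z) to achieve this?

7

Currently q = 7 of N = 10 are below the line (H = 0.700).
A headcount ratio of at most 5% allows at most ⌊0.05 × 10⌋ = 0 poor people.
So at least 7 − 0 = 7 must be lifted.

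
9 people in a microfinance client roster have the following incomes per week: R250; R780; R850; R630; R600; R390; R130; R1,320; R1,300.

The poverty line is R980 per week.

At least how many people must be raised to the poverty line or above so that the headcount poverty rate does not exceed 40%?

Currently q = 7 of N = 9 are below the line (H = 0.778).
A headcount ratio of at most 40% allows at most ⌊0.40 × 9⌋ = 3 poor people.
So at least 7 − 3 = 4 must be lifted.

4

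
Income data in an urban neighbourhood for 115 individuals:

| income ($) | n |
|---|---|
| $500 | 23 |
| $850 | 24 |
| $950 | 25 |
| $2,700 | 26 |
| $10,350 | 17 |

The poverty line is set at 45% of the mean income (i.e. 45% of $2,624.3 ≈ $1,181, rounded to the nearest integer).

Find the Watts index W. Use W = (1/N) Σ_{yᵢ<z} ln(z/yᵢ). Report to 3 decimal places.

Below the line: 23×$500, 24×$850, 25×$950 (q = 72 of N = 115).
Log gaps: ln(1181/500) = 0.8595 (×23); ln(1181/850) = 0.3289 (×24); ln(1181/950) = 0.2177 (×25).
W = 33.103203 / 115 = 0.288.

0.288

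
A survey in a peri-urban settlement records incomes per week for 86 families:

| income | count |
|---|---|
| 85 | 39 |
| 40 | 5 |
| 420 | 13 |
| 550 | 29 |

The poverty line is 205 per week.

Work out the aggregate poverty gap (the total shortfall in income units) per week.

Poor units: 5×40, 39×85 (q = 44 of N = 86).
Individual gaps: 5×(205−40) = 825; 39×(205−85) = 4680.
Aggregate gap = 5505.

5505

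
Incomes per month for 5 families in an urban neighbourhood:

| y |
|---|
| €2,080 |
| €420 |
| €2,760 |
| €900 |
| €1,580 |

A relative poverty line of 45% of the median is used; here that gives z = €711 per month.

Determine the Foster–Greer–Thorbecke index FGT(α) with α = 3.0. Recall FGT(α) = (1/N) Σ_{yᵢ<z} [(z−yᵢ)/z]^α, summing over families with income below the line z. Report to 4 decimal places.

0.0137

Below the line: €420 (q = 1 of N = 5).
Shortfall ratios: (711−420)/711 = 0.4093.
Raised to α = 3.0: 0.06856.
Sum = 0.068560; FGT(3.0) = 0.068560 / 5 = 0.0137.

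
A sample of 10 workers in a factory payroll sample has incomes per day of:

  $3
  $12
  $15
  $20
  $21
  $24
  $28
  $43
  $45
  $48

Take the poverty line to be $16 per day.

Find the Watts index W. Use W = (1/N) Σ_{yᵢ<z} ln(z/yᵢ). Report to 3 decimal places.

0.203

Incomes under z: $3, $12, $15 (q = 3 of N = 10).
Log shortfalls: ln(16/3) = 1.6740; ln(16/12) = 0.2877; ln(16/15) = 0.0645.
W = 2.026197 / 10 = 0.203.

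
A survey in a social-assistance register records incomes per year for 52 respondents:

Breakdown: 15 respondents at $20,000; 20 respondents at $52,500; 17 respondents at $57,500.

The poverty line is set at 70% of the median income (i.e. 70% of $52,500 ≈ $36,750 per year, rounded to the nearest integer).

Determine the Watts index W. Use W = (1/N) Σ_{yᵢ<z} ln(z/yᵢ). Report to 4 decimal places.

0.1755

Below z: 15×$20,000 (q = 15 of N = 52).
ln(z/y) terms: ln(36750/20000) = 0.6084 (×15).
W = 9.126089 / 52 = 0.1755.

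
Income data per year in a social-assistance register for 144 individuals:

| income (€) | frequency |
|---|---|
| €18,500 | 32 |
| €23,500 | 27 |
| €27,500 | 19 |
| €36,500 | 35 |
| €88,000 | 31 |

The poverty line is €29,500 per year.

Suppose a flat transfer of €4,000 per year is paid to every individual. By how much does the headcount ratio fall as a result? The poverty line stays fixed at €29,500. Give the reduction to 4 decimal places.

Before: below the line — 32×€18,500, 27×€23,500, 19×€27,500; headcount ratio = 0.541667.
After the €4,000 transfer: below the line — 32×€22,500, 27×€27,500; headcount ratio = 0.409722.
Reduction = 0.541667 − 0.409722 = 0.1319.

0.1319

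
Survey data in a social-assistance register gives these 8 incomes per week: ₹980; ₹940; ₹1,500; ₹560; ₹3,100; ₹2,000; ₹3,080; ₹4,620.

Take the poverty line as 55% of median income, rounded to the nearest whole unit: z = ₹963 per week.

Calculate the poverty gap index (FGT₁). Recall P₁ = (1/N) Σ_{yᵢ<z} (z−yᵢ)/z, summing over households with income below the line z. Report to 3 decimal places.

Incomes under z: ₹560, ₹940 (q = 2 of N = 8).
Relative gaps: (963−560)/963 = 0.4185; (963−940)/963 = 0.0239.
Σ = 0.442368. Dividing by the full population N = 8 gives P₁ = 0.055.

0.055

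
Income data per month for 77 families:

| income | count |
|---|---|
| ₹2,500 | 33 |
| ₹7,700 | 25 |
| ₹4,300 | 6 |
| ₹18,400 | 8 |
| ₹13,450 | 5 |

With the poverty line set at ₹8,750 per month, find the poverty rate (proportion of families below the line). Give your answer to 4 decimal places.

0.8312

64 of the 77 families have income below ₹8,750.
H = 64/77 = 0.8312.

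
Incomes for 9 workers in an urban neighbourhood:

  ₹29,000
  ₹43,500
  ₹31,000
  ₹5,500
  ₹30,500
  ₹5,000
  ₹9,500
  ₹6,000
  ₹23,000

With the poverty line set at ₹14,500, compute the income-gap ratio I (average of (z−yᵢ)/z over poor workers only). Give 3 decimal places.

0.552

Below z: ₹5,000, ₹5,500, ₹6,000, ₹9,500 (q = 4 of N = 9).
Shortfall ratios (z−y)/z: 0.6552, 0.6207, 0.5862, 0.3448; sum = 2.206897.
The income-gap ratio divides by q (the poor only): 2.206897 / 4 = 0.552.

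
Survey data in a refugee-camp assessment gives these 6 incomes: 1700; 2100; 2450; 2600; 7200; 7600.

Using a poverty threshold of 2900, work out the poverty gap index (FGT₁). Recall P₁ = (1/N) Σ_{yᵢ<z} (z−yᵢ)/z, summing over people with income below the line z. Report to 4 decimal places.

Incomes under z: 1700, 2100, 2450, 2600 (q = 4 of N = 6).
Shortfall ratios: (2900−1700)/2900 = 0.4138; (2900−2100)/2900 = 0.2759; (2900−2450)/2900 = 0.1552; (2900−2600)/2900 = 0.1034.
Sum of shortfalls = 0.948276; P₁ averages over all N: 0.948276 / 6 = 0.1580.

0.1580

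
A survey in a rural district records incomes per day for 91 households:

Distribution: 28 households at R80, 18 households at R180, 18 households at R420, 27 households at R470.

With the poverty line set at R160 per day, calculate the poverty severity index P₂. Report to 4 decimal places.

Poor units: 28×R80 (q = 28 of N = 91).
Gap ratios (z−y)/z: (160−80)/160 = 0.5000 (×28).
Squared: 0.2500 (×28).
Sum = 7.000000; P₂ = 7.000000 / 91 = 0.0769.

0.0769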